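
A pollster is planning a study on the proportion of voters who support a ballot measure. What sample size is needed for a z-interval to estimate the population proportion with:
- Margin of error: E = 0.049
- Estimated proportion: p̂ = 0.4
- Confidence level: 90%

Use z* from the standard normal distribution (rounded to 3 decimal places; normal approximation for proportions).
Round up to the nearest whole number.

Using z* for proportion z-interval (normal approximation).

For 90% confidence, z* = 1.645 (from standard normal table)

Sample size formula for proportion z-interval: n = z*²p̂(1-p̂)/E²

n = 1.645² × 0.4 × 0.6 / 0.049²
  = 2.706025 × 0.24 / 0.002401
  = 270.4898

Round up to the nearest whole number: n = 271

271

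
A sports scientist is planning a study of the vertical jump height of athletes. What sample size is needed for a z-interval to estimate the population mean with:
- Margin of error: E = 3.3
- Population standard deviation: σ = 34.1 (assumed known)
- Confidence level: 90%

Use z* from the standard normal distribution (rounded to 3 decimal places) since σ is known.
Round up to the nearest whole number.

Using z* since population σ is known (z-interval formula).

For 90% confidence, z* = 1.645 (from standard normal table)

Sample size formula for z-interval: n = (z*σ/E)²

n = (1.645 × 34.1 / 3.3)²
  = (16.998333)²
  = 288.9433

Round up to the nearest whole number: n = 289

289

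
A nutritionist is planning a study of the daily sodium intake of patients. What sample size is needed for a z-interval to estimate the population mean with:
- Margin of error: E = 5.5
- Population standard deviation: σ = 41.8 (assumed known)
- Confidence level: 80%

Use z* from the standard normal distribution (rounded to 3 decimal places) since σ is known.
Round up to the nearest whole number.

Using z* since population σ is known (z-interval formula).

For 80% confidence, z* = 1.282 (from standard normal table)

Sample size formula for z-interval: n = (z*σ/E)²

n = (1.282 × 41.8 / 5.5)²
  = (9.743200)²
  = 94.9299

Round up to the nearest whole number: n = 95

95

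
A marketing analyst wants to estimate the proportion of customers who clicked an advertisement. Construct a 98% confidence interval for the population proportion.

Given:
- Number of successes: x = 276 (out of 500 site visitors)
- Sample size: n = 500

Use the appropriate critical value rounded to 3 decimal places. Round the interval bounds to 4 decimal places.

Sample proportion: p̂ = 276/500 = 0.552000

Check conditions for normal approximation:
  np̂ = 276 ≥ 10 ✓
  n(1-p̂) = 224 ≥ 10 ✓

The sample is large enough, so use a z-interval (normal approximation) for the proportion.

For 98% confidence, z* = 2.326 (from standard normal table)

Standard error: SE = √(p̂(1-p̂)/n) = √(0.552000×0.448000/500) = 0.02223942

Margin of error: E = z* × SE = 2.326 × 0.02223942 = 0.051729

Z-interval: p̂ ± E = 0.552000 ± 0.051729 = (0.500271, 0.603729)

Rounded to 4 decimal places:

(0.5003, 0.6037)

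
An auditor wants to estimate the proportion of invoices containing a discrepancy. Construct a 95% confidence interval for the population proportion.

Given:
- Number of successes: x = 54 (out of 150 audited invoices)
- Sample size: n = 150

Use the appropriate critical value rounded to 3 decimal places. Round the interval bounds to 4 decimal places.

Sample proportion: p̂ = 54/150 = 0.360000

Check conditions for normal approximation:
  np̂ = 54 ≥ 10 ✓
  n(1-p̂) = 96 ≥ 10 ✓

The sample is large enough, so use a z-interval (normal approximation) for the proportion.

For 95% confidence, z* = 1.96 (from standard normal table)

Standard error: SE = √(p̂(1-p̂)/n) = √(0.360000×0.640000/150) = 0.03919184

Margin of error: E = z* × SE = 1.96 × 0.03919184 = 0.076816

Z-interval: p̂ ± E = 0.360000 ± 0.076816 = (0.283184, 0.436816)

Rounded to 4 decimal places:

(0.2832, 0.4368)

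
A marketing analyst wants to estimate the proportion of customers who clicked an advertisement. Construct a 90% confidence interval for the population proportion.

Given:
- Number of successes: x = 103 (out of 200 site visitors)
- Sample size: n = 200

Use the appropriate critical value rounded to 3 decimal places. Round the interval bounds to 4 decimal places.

Sample proportion: p̂ = 103/200 = 0.515000

Check conditions for normal approximation:
  np̂ = 103 ≥ 10 ✓
  n(1-p̂) = 97 ≥ 10 ✓

The sample is large enough, so use a z-interval (normal approximation) for the proportion.

For 90% confidence, z* = 1.645 (from standard normal table)

Standard error: SE = √(p̂(1-p̂)/n) = √(0.515000×0.485000/200) = 0.03533943

Margin of error: E = z* × SE = 1.645 × 0.03533943 = 0.058133

Z-interval: p̂ ± E = 0.515000 ± 0.058133 = (0.456867, 0.573133)

Rounded to 4 decimal places:

(0.4569, 0.5731)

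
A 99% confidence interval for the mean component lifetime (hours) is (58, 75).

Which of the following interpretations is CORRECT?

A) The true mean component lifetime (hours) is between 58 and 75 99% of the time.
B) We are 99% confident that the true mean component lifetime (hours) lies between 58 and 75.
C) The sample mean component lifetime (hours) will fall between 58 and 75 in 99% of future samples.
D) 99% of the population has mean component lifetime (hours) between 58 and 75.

A confidence interval represents our confidence in the procedure, not a probability statement about the parameter.

Key concept: If we repeated this sampling process many times and computed a 99% CI each time, about 99% of those intervals would contain the true population parameter.

For this specific interval (58, 75):
- Midpoint (point estimate): 66.5
- Margin of error: 8.5

The correct interpretation is the one stating confidence that the true parameter lies in the interval — option B.

B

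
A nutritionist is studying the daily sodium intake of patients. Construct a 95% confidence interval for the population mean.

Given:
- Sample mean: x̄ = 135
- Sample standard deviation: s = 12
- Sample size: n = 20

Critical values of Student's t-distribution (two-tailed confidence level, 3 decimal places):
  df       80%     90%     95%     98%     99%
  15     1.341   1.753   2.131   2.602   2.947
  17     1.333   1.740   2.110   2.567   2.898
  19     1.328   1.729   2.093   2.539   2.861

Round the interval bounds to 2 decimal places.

The population standard deviation σ is unknown (only the sample standard deviation s is given), so use a t-interval with df = n - 1 = 20 - 1 = 19.

For 95% confidence with df = 19, t* = 2.093 (from t-table)

Standard error: SE = s/√n = 12/√20 = 2.683282

Margin of error: E = t* × SE = 2.093 × 2.683282 = 5.6161

T-interval: x̄ ± E = 135 ± 5.6161 = (129.3839, 140.6161)

Rounded to 2 decimal places:

(129.38, 140.62)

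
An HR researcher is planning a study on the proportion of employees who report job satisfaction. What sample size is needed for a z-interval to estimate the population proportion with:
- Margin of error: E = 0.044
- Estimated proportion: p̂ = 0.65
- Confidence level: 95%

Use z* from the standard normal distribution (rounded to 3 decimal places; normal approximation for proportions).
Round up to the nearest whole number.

Using z* for proportion z-interval (normal approximation).

For 95% confidence, z* = 1.96 (from standard normal table)

Sample size formula for proportion z-interval: n = z*²p̂(1-p̂)/E²

n = 1.96² × 0.65 × 0.35 / 0.044²
  = 3.8416 × 0.2275 / 0.001936
  = 451.4277

Round up to the nearest whole number: n = 452

452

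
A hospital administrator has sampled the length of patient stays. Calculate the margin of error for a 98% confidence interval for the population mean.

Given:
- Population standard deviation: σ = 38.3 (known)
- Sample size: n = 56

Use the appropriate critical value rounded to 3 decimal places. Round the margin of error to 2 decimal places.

The population standard deviation σ is known, so use the z-interval margin of error formula.

For 98% confidence, z* = 2.326 (from standard normal table)

Margin of error formula for z-interval: E = z* × σ/√n

E = 2.326 × 38.3/√56
  = 2.326 × 5.118053
  = 11.9046

Rounded to 2 decimal places:

11.90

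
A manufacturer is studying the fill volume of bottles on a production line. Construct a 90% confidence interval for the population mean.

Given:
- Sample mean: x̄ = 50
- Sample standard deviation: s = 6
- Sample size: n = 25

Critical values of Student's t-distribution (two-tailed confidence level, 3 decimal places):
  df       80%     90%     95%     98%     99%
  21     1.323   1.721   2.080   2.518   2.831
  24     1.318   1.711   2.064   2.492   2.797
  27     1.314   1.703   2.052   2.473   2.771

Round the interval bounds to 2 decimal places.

The population standard deviation σ is unknown (only the sample standard deviation s is given), so use a t-interval with df = n - 1 = 25 - 1 = 24.

For 90% confidence with df = 24, t* = 1.711 (from t-table)

Standard error: SE = s/√n = 6/√25 = 1.200000

Margin of error: E = t* × SE = 1.711 × 1.200000 = 2.0532

T-interval: x̄ ± E = 50 ± 2.0532 = (47.9468, 52.0532)

Rounded to 2 decimal places:

(47.95, 52.05)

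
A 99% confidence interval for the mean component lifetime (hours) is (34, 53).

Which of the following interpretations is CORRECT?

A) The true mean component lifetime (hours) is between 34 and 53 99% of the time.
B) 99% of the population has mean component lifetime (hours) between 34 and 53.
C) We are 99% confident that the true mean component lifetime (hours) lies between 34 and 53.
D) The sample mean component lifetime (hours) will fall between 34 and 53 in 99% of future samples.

A confidence interval represents our confidence in the procedure, not a probability statement about the parameter.

Key concept: If we repeated this sampling process many times and computed a 99% CI each time, about 99% of those intervals would contain the true population parameter.

For this specific interval (34, 53):
- Midpoint (point estimate): 43.5
- Margin of error: 9.5

The correct interpretation is the one stating confidence that the true parameter lies in the interval — option C.

C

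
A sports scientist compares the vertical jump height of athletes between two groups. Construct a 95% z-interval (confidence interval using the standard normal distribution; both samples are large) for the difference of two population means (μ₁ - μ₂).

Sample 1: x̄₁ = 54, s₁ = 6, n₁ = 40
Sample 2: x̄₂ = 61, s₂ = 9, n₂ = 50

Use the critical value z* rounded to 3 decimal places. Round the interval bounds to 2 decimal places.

Both samples are large (n₁ = 40 ≥ 30, n₂ = 50 ≥ 30), so a z-interval for the difference of means applies.

Point estimate: x̄₁ - x̄₂ = 54 - 61 = -7

Standard error: SE = √(s₁²/n₁ + s₂²/n₂)
= √(6²/40 + 9²/50)
= √(0.900000 + 1.620000)
= 1.587451

For 95% confidence, z* = 1.96 (from standard normal table)
Margin of error: E = z* × SE = 1.96 × 1.587451 = 3.1114

Z-interval: (x̄₁ - x̄₂) ± E = -7 ± 3.1114 = (-10.1114, -3.8886)

Rounded to 2 decimal places:

(-10.11, -3.89)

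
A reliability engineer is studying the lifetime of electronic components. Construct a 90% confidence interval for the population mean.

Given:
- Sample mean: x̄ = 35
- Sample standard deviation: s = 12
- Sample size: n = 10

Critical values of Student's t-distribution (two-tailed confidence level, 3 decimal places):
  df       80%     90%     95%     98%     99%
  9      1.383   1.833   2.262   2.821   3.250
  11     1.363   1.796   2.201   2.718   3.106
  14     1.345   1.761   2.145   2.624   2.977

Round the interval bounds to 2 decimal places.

The population standard deviation σ is unknown (only the sample standard deviation s is given), so use a t-interval with df = n - 1 = 10 - 1 = 9.

For 90% confidence with df = 9, t* = 1.833 (from t-table)

Standard error: SE = s/√n = 12/√10 = 3.794733

Margin of error: E = t* × SE = 1.833 × 3.794733 = 6.9557

T-interval: x̄ ± E = 35 ± 6.9557 = (28.0443, 41.9557)

Rounded to 2 decimal places:

(28.04, 41.96)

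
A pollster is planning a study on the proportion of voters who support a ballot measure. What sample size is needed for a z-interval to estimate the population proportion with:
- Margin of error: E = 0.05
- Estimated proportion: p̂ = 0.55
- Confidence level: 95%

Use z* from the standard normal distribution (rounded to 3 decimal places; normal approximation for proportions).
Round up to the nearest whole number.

Using z* for proportion z-interval (normal approximation).

For 95% confidence, z* = 1.96 (from standard normal table)

Sample size formula for proportion z-interval: n = z*²p̂(1-p̂)/E²

n = 1.96² × 0.55 × 0.45 / 0.05²
  = 3.8416 × 0.2475 / 0.0025
  = 380.3184

Round up to the nearest whole number: n = 381

381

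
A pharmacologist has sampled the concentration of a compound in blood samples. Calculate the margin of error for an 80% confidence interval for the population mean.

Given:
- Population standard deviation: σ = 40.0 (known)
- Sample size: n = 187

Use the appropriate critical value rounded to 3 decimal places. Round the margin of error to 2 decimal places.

The population standard deviation σ is known, so use the z-interval margin of error formula.

For 80% confidence, z* = 1.282 (from standard normal table)

Margin of error formula for z-interval: E = z* × σ/√n

E = 1.282 × 40.0/√187
  = 1.282 × 2.925090
  = 3.7500

Rounded to 2 decimal places:

3.75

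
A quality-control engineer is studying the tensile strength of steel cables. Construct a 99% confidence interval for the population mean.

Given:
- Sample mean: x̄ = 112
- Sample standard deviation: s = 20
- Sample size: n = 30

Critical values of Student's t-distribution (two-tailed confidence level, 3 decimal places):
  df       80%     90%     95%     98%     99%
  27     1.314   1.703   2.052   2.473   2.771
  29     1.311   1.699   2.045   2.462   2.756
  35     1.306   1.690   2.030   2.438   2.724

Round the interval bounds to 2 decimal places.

The population standard deviation σ is unknown (only the sample standard deviation s is given), so use a t-interval with df = n - 1 = 30 - 1 = 29.

For 99% confidence with df = 29, t* = 2.756 (from t-table)

Standard error: SE = s/√n = 20/√30 = 3.651484

Margin of error: E = t* × SE = 2.756 × 3.651484 = 10.0635

T-interval: x̄ ± E = 112 ± 10.0635 = (101.9365, 122.0635)

Rounded to 2 decimal places:

(101.94, 122.06)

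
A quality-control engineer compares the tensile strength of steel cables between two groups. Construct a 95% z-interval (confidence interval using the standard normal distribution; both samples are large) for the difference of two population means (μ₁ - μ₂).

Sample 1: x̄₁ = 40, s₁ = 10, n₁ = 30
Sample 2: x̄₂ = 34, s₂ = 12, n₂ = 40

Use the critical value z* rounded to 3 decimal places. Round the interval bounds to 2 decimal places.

Both samples are large (n₁ = 30 ≥ 30, n₂ = 40 ≥ 30), so a z-interval for the difference of means applies.

Point estimate: x̄₁ - x̄₂ = 40 - 34 = 6

Standard error: SE = √(s₁²/n₁ + s₂²/n₂)
= √(10²/30 + 12²/40)
= √(3.333333 + 3.600000)
= 2.633122

For 95% confidence, z* = 1.96 (from standard normal table)
Margin of error: E = z* × SE = 1.96 × 2.633122 = 5.1609

Z-interval: (x̄₁ - x̄₂) ± E = 6 ± 5.1609 = (0.8391, 11.1609)

Rounded to 2 decimal places:

(0.84, 11.16)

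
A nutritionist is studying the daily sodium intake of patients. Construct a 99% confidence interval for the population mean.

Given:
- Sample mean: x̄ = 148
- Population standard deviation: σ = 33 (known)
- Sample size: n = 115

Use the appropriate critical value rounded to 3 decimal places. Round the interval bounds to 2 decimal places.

The population standard deviation σ is known, so use a z-interval (standard normal critical value).

For 99% confidence, z* = 2.576 (from standard normal table)

Standard error: SE = σ/√n = 33/√115 = 3.077266

Margin of error: E = z* × SE = 2.576 × 3.077266 = 7.9270

Z-interval: x̄ ± E = 148 ± 7.9270 = (140.0730, 155.9270)

Rounded to 2 decimal places:

(140.07, 155.93)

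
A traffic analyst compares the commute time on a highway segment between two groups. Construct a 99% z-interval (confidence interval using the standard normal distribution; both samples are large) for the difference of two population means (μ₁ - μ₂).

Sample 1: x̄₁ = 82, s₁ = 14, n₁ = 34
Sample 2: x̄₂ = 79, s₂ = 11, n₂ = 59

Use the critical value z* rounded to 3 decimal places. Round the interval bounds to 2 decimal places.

Both samples are large (n₁ = 34 ≥ 30, n₂ = 59 ≥ 30), so a z-interval for the difference of means applies.

Point estimate: x̄₁ - x̄₂ = 82 - 79 = 3

Standard error: SE = √(s₁²/n₁ + s₂²/n₂)
= √(14²/34 + 11²/59)
= √(5.764706 + 2.050847)
= 2.795631

For 99% confidence, z* = 2.576 (from standard normal table)
Margin of error: E = z* × SE = 2.576 × 2.795631 = 7.2015

Z-interval: (x̄₁ - x̄₂) ± E = 3 ± 7.2015 = (-4.2015, 10.2015)

Rounded to 2 decimal places:

(-4.20, 10.20)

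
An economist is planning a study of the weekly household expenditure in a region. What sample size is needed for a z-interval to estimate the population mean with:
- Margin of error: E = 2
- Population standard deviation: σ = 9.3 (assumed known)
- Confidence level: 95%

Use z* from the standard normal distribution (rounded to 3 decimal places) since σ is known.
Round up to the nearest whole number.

Using z* since population σ is known (z-interval formula).

For 95% confidence, z* = 1.96 (from standard normal table)

Sample size formula for z-interval: n = (z*σ/E)²

n = (1.96 × 9.3 / 2)²
  = (9.114000)²
  = 83.0650

Round up to the nearest whole number: n = 84

84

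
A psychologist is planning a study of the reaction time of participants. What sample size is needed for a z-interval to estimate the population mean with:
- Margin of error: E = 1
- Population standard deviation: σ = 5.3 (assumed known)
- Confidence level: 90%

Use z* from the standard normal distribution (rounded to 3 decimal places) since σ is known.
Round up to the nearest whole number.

Using z* since population σ is known (z-interval formula).

For 90% confidence, z* = 1.645 (from standard normal table)

Sample size formula for z-interval: n = (z*σ/E)²

n = (1.645 × 5.3 / 1)²
  = (8.718500)²
  = 76.0122

Round up to the nearest whole number: n = 77

77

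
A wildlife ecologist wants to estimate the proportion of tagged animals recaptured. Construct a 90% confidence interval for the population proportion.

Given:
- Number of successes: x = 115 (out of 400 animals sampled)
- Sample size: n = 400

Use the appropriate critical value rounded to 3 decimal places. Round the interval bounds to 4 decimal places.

Sample proportion: p̂ = 115/400 = 0.287500

Check conditions for normal approximation:
  np̂ = 115 ≥ 10 ✓
  n(1-p̂) = 285 ≥ 10 ✓

The sample is large enough, so use a z-interval (normal approximation) for the proportion.

For 90% confidence, z* = 1.645 (from standard normal table)

Standard error: SE = √(p̂(1-p̂)/n) = √(0.287500×0.712500/400) = 0.02262983

Margin of error: E = z* × SE = 1.645 × 0.02262983 = 0.037226

Z-interval: p̂ ± E = 0.287500 ± 0.037226 = (0.250274, 0.324726)

Rounded to 4 decimal places:

(0.2503, 0.3247)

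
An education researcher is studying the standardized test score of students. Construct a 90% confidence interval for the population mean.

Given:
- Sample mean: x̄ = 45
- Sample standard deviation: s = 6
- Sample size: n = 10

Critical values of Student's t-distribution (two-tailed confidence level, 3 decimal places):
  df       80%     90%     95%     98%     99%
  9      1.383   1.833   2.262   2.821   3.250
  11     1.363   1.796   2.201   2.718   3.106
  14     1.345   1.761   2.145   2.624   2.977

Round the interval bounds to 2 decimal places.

The population standard deviation σ is unknown (only the sample standard deviation s is given), so use a t-interval with df = n - 1 = 10 - 1 = 9.

For 90% confidence with df = 9, t* = 1.833 (from t-table)

Standard error: SE = s/√n = 6/√10 = 1.897367

Margin of error: E = t* × SE = 1.833 × 1.897367 = 3.4779

T-interval: x̄ ± E = 45 ± 3.4779 = (41.5221, 48.4779)

Rounded to 2 decimal places:

(41.52, 48.48)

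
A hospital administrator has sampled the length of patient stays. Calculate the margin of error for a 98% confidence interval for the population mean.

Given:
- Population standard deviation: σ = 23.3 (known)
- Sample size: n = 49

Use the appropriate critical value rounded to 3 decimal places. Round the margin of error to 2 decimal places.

The population standard deviation σ is known, so use the z-interval margin of error formula.

For 98% confidence, z* = 2.326 (from standard normal table)

Margin of error formula for z-interval: E = z* × σ/√n

E = 2.326 × 23.3/√49
  = 2.326 × 3.328571
  = 7.7423

Rounded to 2 decimal places:

7.74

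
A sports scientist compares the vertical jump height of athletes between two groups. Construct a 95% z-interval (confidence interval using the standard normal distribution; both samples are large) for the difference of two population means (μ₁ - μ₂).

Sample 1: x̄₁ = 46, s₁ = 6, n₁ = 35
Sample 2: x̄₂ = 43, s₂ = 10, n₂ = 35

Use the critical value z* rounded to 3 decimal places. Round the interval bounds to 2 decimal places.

Both samples are large (n₁ = 35 ≥ 30, n₂ = 35 ≥ 30), so a z-interval for the difference of means applies.

Point estimate: x̄₁ - x̄₂ = 46 - 43 = 3

Standard error: SE = √(s₁²/n₁ + s₂²/n₂)
= √(6²/35 + 10²/35)
= √(1.028571 + 2.857143)
= 1.971222

For 95% confidence, z* = 1.96 (from standard normal table)
Margin of error: E = z* × SE = 1.96 × 1.971222 = 3.8636

Z-interval: (x̄₁ - x̄₂) ± E = 3 ± 3.8636 = (-0.8636, 6.8636)

Rounded to 2 decimal places:

(-0.86, 6.86)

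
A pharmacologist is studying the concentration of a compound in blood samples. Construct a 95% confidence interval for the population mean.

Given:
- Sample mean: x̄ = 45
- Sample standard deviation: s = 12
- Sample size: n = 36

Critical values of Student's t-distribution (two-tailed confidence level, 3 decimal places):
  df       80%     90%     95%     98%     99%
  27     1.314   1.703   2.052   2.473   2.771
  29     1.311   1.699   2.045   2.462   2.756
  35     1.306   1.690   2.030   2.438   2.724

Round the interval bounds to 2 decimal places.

The population standard deviation σ is unknown (only the sample standard deviation s is given), so use a t-interval with df = n - 1 = 36 - 1 = 35.

For 95% confidence with df = 35, t* = 2.030 (from t-table)

Standard error: SE = s/√n = 12/√36 = 2.000000

Margin of error: E = t* × SE = 2.030 × 2.000000 = 4.0600

T-interval: x̄ ± E = 45 ± 4.0600 = (40.9400, 49.0600)

Rounded to 2 decimal places:

(40.94, 49.06)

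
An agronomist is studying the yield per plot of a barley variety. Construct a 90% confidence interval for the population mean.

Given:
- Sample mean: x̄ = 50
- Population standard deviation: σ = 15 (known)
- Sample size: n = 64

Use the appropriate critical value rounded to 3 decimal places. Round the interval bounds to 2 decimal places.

The population standard deviation σ is known, so use a z-interval (standard normal critical value).

For 90% confidence, z* = 1.645 (from standard normal table)

Standard error: SE = σ/√n = 15/√64 = 1.875000

Margin of error: E = z* × SE = 1.645 × 1.875000 = 3.0844

Z-interval: x̄ ± E = 50 ± 3.0844 = (46.9156, 53.0844)

Rounded to 2 decimal places:

(46.92, 53.08)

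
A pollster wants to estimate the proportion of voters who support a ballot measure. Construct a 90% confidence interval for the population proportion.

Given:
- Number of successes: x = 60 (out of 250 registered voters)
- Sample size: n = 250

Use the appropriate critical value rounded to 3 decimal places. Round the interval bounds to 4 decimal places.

Sample proportion: p̂ = 60/250 = 0.240000

Check conditions for normal approximation:
  np̂ = 60 ≥ 10 ✓
  n(1-p̂) = 190 ≥ 10 ✓

The sample is large enough, so use a z-interval (normal approximation) for the proportion.

For 90% confidence, z* = 1.645 (from standard normal table)

Standard error: SE = √(p̂(1-p̂)/n) = √(0.240000×0.760000/250) = 0.02701111

Margin of error: E = z* × SE = 1.645 × 0.02701111 = 0.044433

Z-interval: p̂ ± E = 0.240000 ± 0.044433 = (0.195567, 0.284433)

Rounded to 4 decimal places:

(0.1956, 0.2844)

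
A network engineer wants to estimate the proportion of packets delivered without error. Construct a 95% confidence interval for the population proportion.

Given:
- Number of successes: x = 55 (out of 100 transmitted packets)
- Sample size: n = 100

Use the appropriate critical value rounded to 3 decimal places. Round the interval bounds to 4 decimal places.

Sample proportion: p̂ = 55/100 = 0.550000

Check conditions for normal approximation:
  np̂ = 55 ≥ 10 ✓
  n(1-p̂) = 45 ≥ 10 ✓

The sample is large enough, so use a z-interval (normal approximation) for the proportion.

For 95% confidence, z* = 1.96 (from standard normal table)

Standard error: SE = √(p̂(1-p̂)/n) = √(0.550000×0.450000/100) = 0.04974937

Margin of error: E = z* × SE = 1.96 × 0.04974937 = 0.097509

Z-interval: p̂ ± E = 0.550000 ± 0.097509 = (0.452491, 0.647509)

Rounded to 4 decimal places:

(0.4525, 0.6475)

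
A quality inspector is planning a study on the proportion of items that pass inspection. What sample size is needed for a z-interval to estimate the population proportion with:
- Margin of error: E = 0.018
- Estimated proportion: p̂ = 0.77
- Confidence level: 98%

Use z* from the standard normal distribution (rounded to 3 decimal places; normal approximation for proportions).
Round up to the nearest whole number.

Using z* for proportion z-interval (normal approximation).

For 98% confidence, z* = 2.326 (from standard normal table)

Sample size formula for proportion z-interval: n = z*²p̂(1-p̂)/E²

n = 2.326² × 0.77 × 0.23 / 0.018²
  = 5.410276 × 0.1771 / 0.000324
  = 2957.2836

Round up to the nearest whole number: n = 2958

2958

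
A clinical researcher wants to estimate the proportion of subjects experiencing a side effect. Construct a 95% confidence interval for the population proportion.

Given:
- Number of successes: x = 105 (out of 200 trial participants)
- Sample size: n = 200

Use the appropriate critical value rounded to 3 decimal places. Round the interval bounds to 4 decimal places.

Sample proportion: p̂ = 105/200 = 0.525000

Check conditions for normal approximation:
  np̂ = 105 ≥ 10 ✓
  n(1-p̂) = 95 ≥ 10 ✓

The sample is large enough, so use a z-interval (normal approximation) for the proportion.

For 95% confidence, z* = 1.96 (from standard normal table)

Standard error: SE = √(p̂(1-p̂)/n) = √(0.525000×0.475000/200) = 0.03531112

Margin of error: E = z* × SE = 1.96 × 0.03531112 = 0.069210

Z-interval: p̂ ± E = 0.525000 ± 0.069210 = (0.455790, 0.594210)

Rounded to 4 decimal places:

(0.4558, 0.5942)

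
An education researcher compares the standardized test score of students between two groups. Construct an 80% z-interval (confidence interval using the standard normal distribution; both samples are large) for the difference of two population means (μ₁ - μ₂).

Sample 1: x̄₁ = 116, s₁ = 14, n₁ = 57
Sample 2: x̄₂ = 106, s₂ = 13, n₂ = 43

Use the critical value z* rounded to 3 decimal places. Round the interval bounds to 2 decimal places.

Both samples are large (n₁ = 57 ≥ 30, n₂ = 43 ≥ 30), so a z-interval for the difference of means applies.

Point estimate: x̄₁ - x̄₂ = 116 - 106 = 10

Standard error: SE = √(s₁²/n₁ + s₂²/n₂)
= √(14²/57 + 13²/43)
= √(3.438596 + 3.930233)
= 2.714559

For 80% confidence, z* = 1.282 (from standard normal table)
Margin of error: E = z* × SE = 1.282 × 2.714559 = 3.4801

Z-interval: (x̄₁ - x̄₂) ± E = 10 ± 3.4801 = (6.5199, 13.4801)

Rounded to 2 decimal places:

(6.52, 13.48)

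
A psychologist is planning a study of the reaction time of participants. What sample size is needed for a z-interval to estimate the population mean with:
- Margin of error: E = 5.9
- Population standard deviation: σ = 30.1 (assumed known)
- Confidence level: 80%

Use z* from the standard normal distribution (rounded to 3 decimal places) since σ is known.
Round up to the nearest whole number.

Using z* since population σ is known (z-interval formula).

For 80% confidence, z* = 1.282 (from standard normal table)

Sample size formula for z-interval: n = (z*σ/E)²

n = (1.282 × 30.1 / 5.9)²
  = (6.540373)²
  = 42.7765

Round up to the nearest whole number: n = 43

43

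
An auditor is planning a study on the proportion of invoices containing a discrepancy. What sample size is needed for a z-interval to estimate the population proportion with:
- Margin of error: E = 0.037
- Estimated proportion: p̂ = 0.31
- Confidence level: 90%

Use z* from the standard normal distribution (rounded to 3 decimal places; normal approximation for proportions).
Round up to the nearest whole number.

Using z* for proportion z-interval (normal approximation).

For 90% confidence, z* = 1.645 (from standard normal table)

Sample size formula for proportion z-interval: n = z*²p̂(1-p̂)/E²

n = 1.645² × 0.31 × 0.69 / 0.037²
  = 2.706025 × 0.2139 / 0.001369
  = 422.8041

Round up to the nearest whole number: n = 423

423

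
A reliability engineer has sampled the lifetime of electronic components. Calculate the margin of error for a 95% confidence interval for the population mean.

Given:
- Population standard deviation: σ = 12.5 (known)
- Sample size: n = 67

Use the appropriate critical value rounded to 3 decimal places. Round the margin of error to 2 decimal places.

The population standard deviation σ is known, so use the z-interval margin of error formula.

For 95% confidence, z* = 1.96 (from standard normal table)

Margin of error formula for z-interval: E = z* × σ/√n

E = 1.96 × 12.5/√67
  = 1.96 × 1.527118
  = 2.9932

Rounded to 2 decimal places:

2.99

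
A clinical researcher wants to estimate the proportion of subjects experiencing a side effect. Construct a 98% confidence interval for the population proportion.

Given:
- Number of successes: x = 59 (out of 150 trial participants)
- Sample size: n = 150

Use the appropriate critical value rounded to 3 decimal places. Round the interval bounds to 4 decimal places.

Sample proportion: p̂ = 59/150 = 0.393333

Check conditions for normal approximation:
  np̂ = 59 ≥ 10 ✓
  n(1-p̂) = 91 ≥ 10 ✓

The sample is large enough, so use a z-interval (normal approximation) for the proportion.

For 98% confidence, z* = 2.326 (from standard normal table)

Standard error: SE = √(p̂(1-p̂)/n) = √(0.393333×0.606667/150) = 0.03988502

Margin of error: E = z* × SE = 2.326 × 0.03988502 = 0.092773

Z-interval: p̂ ± E = 0.393333 ± 0.092773 = (0.300561, 0.486106)

Rounded to 4 decimal places:

(0.3006, 0.4861)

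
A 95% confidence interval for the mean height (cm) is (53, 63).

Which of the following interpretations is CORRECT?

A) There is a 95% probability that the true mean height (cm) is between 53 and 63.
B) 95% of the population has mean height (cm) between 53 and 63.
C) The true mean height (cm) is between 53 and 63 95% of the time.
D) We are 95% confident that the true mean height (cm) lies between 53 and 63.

A confidence interval represents our confidence in the procedure, not a probability statement about the parameter.

Key concept: If we repeated this sampling process many times and computed a 95% CI each time, about 95% of those intervals would contain the true population parameter.

For this specific interval (53, 63):
- Midpoint (point estimate): 58
- Margin of error: 5

The correct interpretation is the one stating confidence that the true parameter lies in the interval — option D.

D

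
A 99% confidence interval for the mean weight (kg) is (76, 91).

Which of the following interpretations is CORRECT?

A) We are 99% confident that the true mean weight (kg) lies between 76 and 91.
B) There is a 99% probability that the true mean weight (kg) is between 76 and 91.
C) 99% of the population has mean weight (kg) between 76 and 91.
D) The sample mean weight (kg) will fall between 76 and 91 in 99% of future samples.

A confidence interval represents our confidence in the procedure, not a probability statement about the parameter.

Key concept: If we repeated this sampling process many times and computed a 99% CI each time, about 99% of those intervals would contain the true population parameter.

For this specific interval (76, 91):
- Midpoint (point estimate): 83.5
- Margin of error: 7.5

The correct interpretation is the one stating confidence that the true parameter lies in the interval — option A.

A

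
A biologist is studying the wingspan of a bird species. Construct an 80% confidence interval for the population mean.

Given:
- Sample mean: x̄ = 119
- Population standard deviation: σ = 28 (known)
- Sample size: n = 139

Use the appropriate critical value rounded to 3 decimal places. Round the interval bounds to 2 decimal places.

The population standard deviation σ is known, so use a z-interval (standard normal critical value).

For 80% confidence, z* = 1.282 (from standard normal table)

Standard error: SE = σ/√n = 28/√139 = 2.374929

Margin of error: E = z* × SE = 1.282 × 2.374929 = 3.0447

Z-interval: x̄ ± E = 119 ± 3.0447 = (115.9553, 122.0447)

Rounded to 2 decimal places:

(115.96, 122.04)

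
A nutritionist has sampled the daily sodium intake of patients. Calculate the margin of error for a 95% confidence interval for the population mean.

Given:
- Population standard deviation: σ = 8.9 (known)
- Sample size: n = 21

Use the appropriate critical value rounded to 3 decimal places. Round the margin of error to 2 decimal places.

The population standard deviation σ is known, so use the z-interval margin of error formula.

For 95% confidence, z* = 1.96 (from standard normal table)

Margin of error formula for z-interval: E = z* × σ/√n

E = 1.96 × 8.9/√21
  = 1.96 × 1.942139
  = 3.8066

Rounded to 2 decimal places:

3.81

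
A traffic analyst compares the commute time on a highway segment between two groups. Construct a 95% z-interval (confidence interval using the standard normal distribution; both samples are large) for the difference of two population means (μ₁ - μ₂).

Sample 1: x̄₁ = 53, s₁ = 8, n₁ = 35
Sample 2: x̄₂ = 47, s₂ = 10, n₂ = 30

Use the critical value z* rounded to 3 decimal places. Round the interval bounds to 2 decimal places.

Both samples are large (n₁ = 35 ≥ 30, n₂ = 30 ≥ 30), so a z-interval for the difference of means applies.

Point estimate: x̄₁ - x̄₂ = 53 - 47 = 6

Standard error: SE = √(s₁²/n₁ + s₂²/n₂)
= √(8²/35 + 10²/30)
= √(1.828571 + 3.333333)
= 2.271983

For 95% confidence, z* = 1.96 (from standard normal table)
Margin of error: E = z* × SE = 1.96 × 2.271983 = 4.4531

Z-interval: (x̄₁ - x̄₂) ± E = 6 ± 4.4531 = (1.5469, 10.4531)

Rounded to 2 decimal places:

(1.55, 10.45)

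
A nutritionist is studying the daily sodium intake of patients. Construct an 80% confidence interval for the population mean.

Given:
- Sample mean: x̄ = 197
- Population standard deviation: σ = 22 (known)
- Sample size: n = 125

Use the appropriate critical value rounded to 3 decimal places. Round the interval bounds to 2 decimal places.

The population standard deviation σ is known, so use a z-interval (standard normal critical value).

For 80% confidence, z* = 1.282 (from standard normal table)

Standard error: SE = σ/√n = 22/√125 = 1.967740

Margin of error: E = z* × SE = 1.282 × 1.967740 = 2.5226

Z-interval: x̄ ± E = 197 ± 2.5226 = (194.4774, 199.5226)

Rounded to 2 decimal places:

(194.48, 199.52)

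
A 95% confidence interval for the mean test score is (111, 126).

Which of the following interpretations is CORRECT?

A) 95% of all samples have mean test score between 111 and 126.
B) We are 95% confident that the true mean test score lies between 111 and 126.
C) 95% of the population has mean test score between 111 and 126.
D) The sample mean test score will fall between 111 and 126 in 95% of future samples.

A confidence interval represents our confidence in the procedure, not a probability statement about the parameter.

Key concept: If we repeated this sampling process many times and computed a 95% CI each time, about 95% of those intervals would contain the true population parameter.

For this specific interval (111, 126):
- Midpoint (point estimate): 118.5
- Margin of error: 7.5

The correct interpretation is the one stating confidence that the true parameter lies in the interval — option B.

B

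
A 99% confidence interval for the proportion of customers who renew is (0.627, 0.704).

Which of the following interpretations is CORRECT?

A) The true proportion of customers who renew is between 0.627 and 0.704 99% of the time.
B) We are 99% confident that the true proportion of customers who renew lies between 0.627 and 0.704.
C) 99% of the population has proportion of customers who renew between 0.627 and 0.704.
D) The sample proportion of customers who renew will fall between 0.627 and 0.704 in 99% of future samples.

A confidence interval represents our confidence in the procedure, not a probability statement about the parameter.

Key concept: If we repeated this sampling process many times and computed a 99% CI each time, about 99% of those intervals would contain the true population parameter.

For this specific interval (0.627, 0.704):
- Midpoint (point estimate): 0.6655
- Margin of error: 0.0385

The correct interpretation is the one stating confidence that the true parameter lies in the interval — option B.

B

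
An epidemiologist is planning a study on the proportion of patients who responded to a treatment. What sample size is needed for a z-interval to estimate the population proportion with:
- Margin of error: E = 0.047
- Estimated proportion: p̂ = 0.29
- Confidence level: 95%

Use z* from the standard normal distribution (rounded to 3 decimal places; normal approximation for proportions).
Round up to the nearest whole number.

Using z* for proportion z-interval (normal approximation).

For 95% confidence, z* = 1.96 (from standard normal table)

Sample size formula for proportion z-interval: n = z*²p̂(1-p̂)/E²

n = 1.96² × 0.29 × 0.71 / 0.047²
  = 3.8416 × 0.2059 / 0.002209
  = 358.0740

Round up to the nearest whole number: n = 359

359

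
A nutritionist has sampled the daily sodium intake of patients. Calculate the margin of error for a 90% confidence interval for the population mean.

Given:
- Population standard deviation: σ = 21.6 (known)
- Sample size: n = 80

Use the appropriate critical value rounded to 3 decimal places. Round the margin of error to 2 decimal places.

The population standard deviation σ is known, so use the z-interval margin of error formula.

For 90% confidence, z* = 1.645 (from standard normal table)

Margin of error formula for z-interval: E = z* × σ/√n

E = 1.645 × 21.6/√80
  = 1.645 × 2.414953
  = 3.9726

Rounded to 2 decimal places:

3.97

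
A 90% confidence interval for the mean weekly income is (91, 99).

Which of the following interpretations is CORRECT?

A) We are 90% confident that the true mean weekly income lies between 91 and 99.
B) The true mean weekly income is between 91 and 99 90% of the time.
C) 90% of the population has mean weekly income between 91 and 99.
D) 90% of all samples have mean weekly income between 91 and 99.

A confidence interval represents our confidence in the procedure, not a probability statement about the parameter.

Key concept: If we repeated this sampling process many times and computed a 90% CI each time, about 90% of those intervals would contain the true population parameter.

For this specific interval (91, 99):
- Midpoint (point estimate): 95
- Margin of error: 4

The correct interpretation is the one stating confidence that the true parameter lies in the interval — option A.

A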